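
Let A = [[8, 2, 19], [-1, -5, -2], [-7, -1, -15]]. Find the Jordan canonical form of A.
The characteristic polynomial is det(xI - A) = (x + 4)^3, so the eigenvalues are -4 (algebraic multiplicity 3).

For λ = -4: rank(A + 4I) = 2, rank((A + 4I)^2) = 1, rank((A + 4I)^3) = 0. The eigenspace has dimension 3 - 2 = 1, so there is 1 Jordan block; the rank sequence gives block sizes [3].

Assembling the blocks gives the Jordan form J above.

J = [[-4, 1, 0], [0, -4, 1], [0, 0, -4]]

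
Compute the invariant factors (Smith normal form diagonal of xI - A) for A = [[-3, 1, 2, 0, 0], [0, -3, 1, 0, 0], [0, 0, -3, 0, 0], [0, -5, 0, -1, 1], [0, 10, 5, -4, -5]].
The Jordan structure of A has elementary divisors (x + 3)^3, (x + 3)^2. Arranging the block sizes at each eigenvalue in decreasing order and taking row products gives the invariant factors.

Invariant factors (smallest first, each dividing the next): (x + 3)^2, (x + 3)^3.

Check: the last factor (x + 3)^3 is the minimal polynomial, and the product (x + 3)^5 is the characteristic polynomial.

(x + 3)^2, (x + 3)^3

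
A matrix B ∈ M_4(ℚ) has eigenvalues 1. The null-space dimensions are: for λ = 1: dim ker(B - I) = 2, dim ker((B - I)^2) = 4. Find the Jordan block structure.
λ = 1: successive nullity increments [2, 2] count blocks of size ≥ k; block sizes are [2, 2].

Jordan blocks: (1, 2), (1, 2)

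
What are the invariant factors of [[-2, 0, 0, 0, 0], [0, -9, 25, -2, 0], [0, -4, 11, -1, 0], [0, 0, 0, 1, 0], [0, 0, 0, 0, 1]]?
x - 1, (x - 1)^3(x + 2)

The Jordan structure of A has elementary divisors (x + 2), (x - 1)^3, (x - 1). Arranging the block sizes at each eigenvalue in decreasing order and taking row products gives the invariant factors.

Invariant factors (smallest first, each dividing the next): x - 1, (x - 1)^3(x + 2).

Check: the last factor (x - 1)^3(x + 2) is the minimal polynomial, and the product (x - 1)^4(x + 2) is the characteristic polynomial.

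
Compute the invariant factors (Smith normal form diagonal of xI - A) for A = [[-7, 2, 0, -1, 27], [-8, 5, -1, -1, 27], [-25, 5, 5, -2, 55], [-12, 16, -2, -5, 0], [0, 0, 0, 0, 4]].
The Jordan structure of A has elementary divisors (x + 5)^2, (x - 4)^3. Arranging the block sizes at each eigenvalue in decreasing order and taking row products gives the invariant factors.

Invariant factors (smallest first, each dividing the next): (x - 4)^3(x + 5)^2.

Check: the last factor (x - 4)^3(x + 5)^2 is the minimal polynomial, and the product (x - 4)^3(x + 5)^2 is the characteristic polynomial.

(x - 4)^3(x + 5)^2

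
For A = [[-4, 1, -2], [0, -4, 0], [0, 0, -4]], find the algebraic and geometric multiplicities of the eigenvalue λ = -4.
algebraic multiplicity 3, geometric multiplicity 2

The characteristic polynomial is (x + 4)^3, so the factor x + 4 appears with exponent 3: the algebraic multiplicity is 3.

rank(A + 4I) = 1, so the eigenspace has dimension 3 - 1 = 2: the geometric multiplicity is 2.

Since 2 < 3, A is not diagonalizable.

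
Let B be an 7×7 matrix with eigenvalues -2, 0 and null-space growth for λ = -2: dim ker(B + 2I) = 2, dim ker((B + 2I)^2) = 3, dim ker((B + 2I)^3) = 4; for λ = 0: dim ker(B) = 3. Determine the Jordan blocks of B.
Jordan blocks: (-2, 3), (-2, 1), (0, 1), (0, 1), (0, 1)

λ = -2: successive nullity increments [2, 1, 1] count blocks of size ≥ k; block sizes are [3, 1].
λ = 0: successive nullity increments [3] count blocks of size ≥ k; block sizes are [1, 1, 1].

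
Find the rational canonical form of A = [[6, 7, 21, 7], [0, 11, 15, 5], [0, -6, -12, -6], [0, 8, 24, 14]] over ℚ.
R = [[6, 0, 0, 0], [0, 6, 0, 0], [0, 0, 0, -6], [0, 0, 1, 7]]

The invariant factors of A (the non-unit diagonal entries of the Smith normal form of xI - A over ℚ[x]) are x - 6, x - 6, (x - 6)(x - 1), each dividing the next. The characteristic polynomial is their product, (x - 6)^3(x - 1).

The rational canonical form is the block-diagonal matrix of companion matrices C(f_i):
R = [[6, 0, 0, 0], [0, 6, 0, 0], [0, 0, 0, -6], [0, 0, 1, 7]].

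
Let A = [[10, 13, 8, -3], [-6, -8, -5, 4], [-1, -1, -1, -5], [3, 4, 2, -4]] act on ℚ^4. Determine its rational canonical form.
The invariant factors of A (the non-unit diagonal entries of the Smith normal form of xI - A over ℚ[x]) are x(x + 3)(x^2 - 2), each dividing the next. The characteristic polynomial is their product, x(x + 3)(x^2 - 2).

The rational canonical form is the block-diagonal matrix of companion matrices C(f_i):
R = [[0, 0, 0, 0], [1, 0, 0, 6], [0, 1, 0, 2], [0, 0, 1, -3]].

Note the characteristic polynomial does not split into linear factors over ℚ, so A has no Jordan form over ℚ; the rational canonical form exists over any field.

R = [[0, 0, 0, 0], [1, 0, 0, 6], [0, 1, 0, 2], [0, 0, 1, -3]]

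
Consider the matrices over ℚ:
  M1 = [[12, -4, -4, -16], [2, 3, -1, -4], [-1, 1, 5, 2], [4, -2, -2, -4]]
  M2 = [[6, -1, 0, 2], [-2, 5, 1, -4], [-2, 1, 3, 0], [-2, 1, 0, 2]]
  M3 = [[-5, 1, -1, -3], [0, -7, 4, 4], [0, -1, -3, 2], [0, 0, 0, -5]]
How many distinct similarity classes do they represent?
2 classes: {M1, M2}, {M3}

Characteristic polynomials: χ_{M1} = (x - 4)^4, χ_{M2} = (x - 4)^4, χ_{M3} = (x + 5)^4.

{M1, M2}: invariant factors x - 4, (x - 4)^3.

{M3}: invariant factors x + 5, (x + 5)^3.

Matrices are similar if and only if their invariant-factor lists agree; the partition into similarity classes is {M1, M2}, {M3}.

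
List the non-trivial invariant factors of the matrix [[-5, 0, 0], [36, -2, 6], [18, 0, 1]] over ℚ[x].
The Jordan structure of A has elementary divisors (x + 5), (x + 2), (x - 1). Arranging the block sizes at each eigenvalue in decreasing order and taking row products gives the invariant factors.

Invariant factors (smallest first, each dividing the next): (x - 1)(x + 2)(x + 5).

Check: the last factor (x - 1)(x + 2)(x + 5) is the minimal polynomial, and the product (x - 1)(x + 2)(x + 5) is the characteristic polynomial.

(x - 1)(x + 2)(x + 5)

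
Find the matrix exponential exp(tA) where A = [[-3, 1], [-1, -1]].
e^{tA} = [[(1 - t)*e^{-2*t}, t*e^{-2*t}], [-t*e^{-2*t}, (t + 1)*e^{-2*t}]]

A has Jordan form J = [[-2, 1], [0, -2]] with A = PJP^{-1}, so e^{tA} = P e^{tJ} P^{-1}.

For a Jordan block J_k(λ), e^{tJ_k(λ)} = e^{λt} · (I + tN + t^2 N^2/2! + ... + t^{k-1} N^{k-1}/(k-1)!) where N is the nilpotent superdiagonal part.

Assembling the blocks and conjugating back gives the entries of e^{tA} as shown above.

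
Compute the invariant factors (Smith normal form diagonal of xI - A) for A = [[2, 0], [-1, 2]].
The Jordan structure of A has elementary divisors (x - 2)^2. Arranging the block sizes at each eigenvalue in decreasing order and taking row products gives the invariant factors.

Invariant factors (smallest first, each dividing the next): (x - 2)^2.

Check: the last factor (x - 2)^2 is the minimal polynomial, and the product (x - 2)^2 is the characteristic polynomial.

(x - 2)^2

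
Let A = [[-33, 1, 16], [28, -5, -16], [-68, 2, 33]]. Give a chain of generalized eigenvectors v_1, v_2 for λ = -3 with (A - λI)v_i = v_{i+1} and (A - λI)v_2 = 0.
We seek v_1 ∈ ker((A + 3I)^2) \ ker(A + 3I), then set v_{i+1} = (A + 3I) v_i.

One such chain is v_1 = [[0, 1, 0]]^T, v_2 = [[1, -2, 2]]^T. Check: (A + 3I) v_2 = [[0, 0, 0]]^T = 0.

v_1 = [[0, 1, 0]]^T, v_2 = [[1, -2, 2]]^T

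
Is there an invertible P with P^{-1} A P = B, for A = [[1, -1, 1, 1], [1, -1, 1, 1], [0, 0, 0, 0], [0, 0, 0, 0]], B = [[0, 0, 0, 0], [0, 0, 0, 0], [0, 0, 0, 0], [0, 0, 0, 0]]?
No.

Both have characteristic polynomial x^4, but the minimal polynomial of A is x^2 while the minimal polynomial of B is x. The minimal polynomial is a similarity invariant, so A and B are not similar.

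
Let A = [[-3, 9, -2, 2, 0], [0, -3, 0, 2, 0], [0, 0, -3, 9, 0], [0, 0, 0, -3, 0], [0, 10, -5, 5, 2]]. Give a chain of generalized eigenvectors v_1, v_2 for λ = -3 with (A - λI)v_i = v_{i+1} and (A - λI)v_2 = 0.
We seek v_1 ∈ ker((A + 3I)^2) \ ker(A + 3I), then set v_{i+1} = (A + 3I) v_i.

One such chain is v_1 = [[1, 1, 4, 0, 2]]^T, v_2 = [[1, 0, 0, 0, 0]]^T. Check: (A + 3I) v_2 = [[0, 0, 0, 0, 0]]^T = 0.

v_1 = [[1, 1, 4, 0, 2]]^T, v_2 = [[1, 0, 0, 0, 0]]^T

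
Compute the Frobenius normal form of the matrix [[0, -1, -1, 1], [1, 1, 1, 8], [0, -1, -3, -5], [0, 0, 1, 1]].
The invariant factors of A (the non-unit diagonal entries of the Smith normal form of xI - A over ℚ[x]) are (x + 1)(x^3 + 2x + 4), each dividing the next. The characteristic polynomial is their product, (x + 1)(x^3 + 2x + 4).

The rational canonical form is the block-diagonal matrix of companion matrices C(f_i):
R = [[0, 0, 0, -4], [1, 0, 0, -6], [0, 1, 0, -2], [0, 0, 1, -1]].

Note the characteristic polynomial does not split into linear factors over ℚ, so A has no Jordan form over ℚ; the rational canonical form exists over any field.

R = [[0, 0, 0, -4], [1, 0, 0, -6], [0, 1, 0, -2], [0, 0, 1, -1]]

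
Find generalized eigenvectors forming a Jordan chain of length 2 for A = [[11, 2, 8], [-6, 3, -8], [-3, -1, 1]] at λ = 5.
We seek v_1 ∈ ker((A - 5I)^2) \ ker(A - 5I), then set v_{i+1} = (A - 5I) v_i.

One such chain is v_1 = [[0, 1, 0]]^T, v_2 = [[2, -2, -1]]^T. Check: (A - 5I) v_2 = [[0, 0, 0]]^T = 0.

v_1 = [[0, 1, 0]]^T, v_2 = [[2, -2, -1]]^T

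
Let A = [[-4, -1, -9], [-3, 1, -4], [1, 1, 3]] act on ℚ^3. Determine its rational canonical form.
R = [[0, 0, 3], [1, 0, 3], [0, 1, 0]]

The invariant factors of A (the non-unit diagonal entries of the Smith normal form of xI - A over ℚ[x]) are x^3 - 3x - 3, each dividing the next. The characteristic polynomial is their product, x^3 - 3x - 3.

The rational canonical form is the block-diagonal matrix of companion matrices C(f_i):
R = [[0, 0, 3], [1, 0, 3], [0, 1, 0]].

Note the characteristic polynomial does not split into linear factors over ℚ, so A has no Jordan form over ℚ; the rational canonical form exists over any field.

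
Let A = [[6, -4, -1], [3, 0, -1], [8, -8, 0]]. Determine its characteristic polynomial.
xI - A = [[x - 6, 4, 1], [-3, x, 1], [-8, 8, x]].

Expanding det(xI - A) along the first row:
det(xI - A) = + (x - 6)·det([[x, 1], [8, x]]) - (4)·det([[-3, 1], [-8, x]]) + (1)·det([[-3, x], [-8, 8]]).

Evaluating gives χ_A(x) = x^3 - 6x^2 + 12x - 8 = (x - 2)^3.

χ_A(x) = (x - 2)^3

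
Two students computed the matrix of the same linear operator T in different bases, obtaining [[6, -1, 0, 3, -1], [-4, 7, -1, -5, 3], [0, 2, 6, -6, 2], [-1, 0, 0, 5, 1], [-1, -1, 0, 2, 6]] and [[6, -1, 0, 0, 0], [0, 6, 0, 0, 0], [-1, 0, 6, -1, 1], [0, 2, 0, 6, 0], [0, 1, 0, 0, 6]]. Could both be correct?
No.

Both have characteristic polynomial (x - 6)^5, but the minimal polynomial of A is (x - 6)^3 while the minimal polynomial of B is (x - 6)^2. The minimal polynomial is a similarity invariant, so A and B are not similar.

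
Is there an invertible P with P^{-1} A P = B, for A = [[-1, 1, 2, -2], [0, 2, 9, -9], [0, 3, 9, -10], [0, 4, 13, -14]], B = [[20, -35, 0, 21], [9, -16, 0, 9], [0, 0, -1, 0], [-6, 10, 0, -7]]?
Both have characteristic polynomial (x + 1)^4, but the minimal polynomial of A is (x + 1)^3 while the minimal polynomial of B is (x + 1)^2. The minimal polynomial is a similarity invariant, so A and B are not similar.

No.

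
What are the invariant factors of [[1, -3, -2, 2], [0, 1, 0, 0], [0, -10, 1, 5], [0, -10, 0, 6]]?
The Jordan structure of A has elementary divisors (x - 1)^2, (x - 1), (x - 6). Arranging the block sizes at each eigenvalue in decreasing order and taking row products gives the invariant factors.

Invariant factors (smallest first, each dividing the next): x - 1, (x - 6)(x - 1)^2.

Check: the last factor (x - 6)(x - 1)^2 is the minimal polynomial, and the product (x - 6)(x - 1)^3 is the characteristic polynomial.

x - 1, (x - 6)(x - 1)^2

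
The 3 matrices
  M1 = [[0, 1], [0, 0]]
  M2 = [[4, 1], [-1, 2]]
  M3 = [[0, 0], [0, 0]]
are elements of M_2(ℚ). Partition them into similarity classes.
Characteristic polynomials: χ_{M1} = x^2, χ_{M2} = (x - 3)^2, χ_{M3} = x^2.

{M1}: invariant factors x^2.

{M2}: invariant factors (x - 3)^2.

{M3}: invariant factors x, x.

Matrices are similar if and only if their invariant-factor lists agree; the partition into similarity classes is {M1}, {M2}, {M3}.

3 classes: {M1}, {M2}, {M3}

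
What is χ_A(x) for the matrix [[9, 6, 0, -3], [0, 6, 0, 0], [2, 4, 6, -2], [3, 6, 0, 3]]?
xI - A = [[x - 9, -6, 0, 3], [0, x - 6, 0, 0], [-2, -4, x - 6, 2], [-3, -6, 0, x - 3]].

Expanding det(xI - A) along the first row:
det(xI - A) = + (x - 9)·det([[x - 6, 0, 0], [-4, x - 6, 2], [-6, 0, x - 3]]) - (-6)·det([[0, 0, 0], [-2, x - 6, 2], [-3, 0, x - 3]]) + (0)·det([[0, x - 6, 0], [-2, -4, 2], [-3, -6, x - 3]]) - (3)·det([[0, x - 6, 0], [-2, -4, x - 6], [-3, -6, 0]]).

Evaluating gives χ_A(x) = x^4 - 24x^3 + 216x^2 - 864x + 1296 = (x - 6)^4.

χ_A(x) = (x - 6)^4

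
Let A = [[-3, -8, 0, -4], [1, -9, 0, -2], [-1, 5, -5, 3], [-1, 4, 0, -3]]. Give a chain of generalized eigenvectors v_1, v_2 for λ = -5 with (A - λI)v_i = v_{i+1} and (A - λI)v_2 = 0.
We seek v_1 ∈ ker((A + 5I)^2) \ ker(A + 5I), then set v_{i+1} = (A + 5I) v_i.

One such chain is v_1 = [[1, 0, 0, 0]]^T, v_2 = [[2, 1, -1, -1]]^T. Check: (A + 5I) v_2 = [[0, 0, 0, 0]]^T = 0.

v_1 = [[1, 0, 0, 0]]^T, v_2 = [[2, 1, -1, -1]]^T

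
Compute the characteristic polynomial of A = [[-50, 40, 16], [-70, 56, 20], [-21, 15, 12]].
xI - A = [[x + 50, -40, -16], [70, x - 56, -20], [21, -15, x - 12]].

Expanding det(xI - A) along the first row:
det(xI - A) = + (x + 50)·det([[x - 56, -20], [-15, x - 12]]) - (-40)·det([[70, -20], [21, x - 12]]) + (-16)·det([[70, x - 56], [21, -15]]).

Evaluating gives χ_A(x) = x^3 - 18x^2 + 108x - 216 = (x - 6)^3.

χ_A(x) = (x - 6)^3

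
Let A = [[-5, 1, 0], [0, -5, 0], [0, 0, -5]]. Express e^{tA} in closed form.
e^{tA} = [[e^{-5*t}, t*e^{-5*t}, 0], [0, e^{-5*t}, 0], [0, 0, e^{-5*t}]]

A has Jordan form J = [[-5, 1, 0], [0, -5, 0], [0, 0, -5]] with A = PJP^{-1}, so e^{tA} = P e^{tJ} P^{-1}.

For a Jordan block J_k(λ), e^{tJ_k(λ)} = e^{λt} · (I + tN + t^2 N^2/2! + ... + t^{k-1} N^{k-1}/(k-1)!) where N is the nilpotent superdiagonal part.

Assembling the blocks and conjugating back gives the entries of e^{tA} as shown above.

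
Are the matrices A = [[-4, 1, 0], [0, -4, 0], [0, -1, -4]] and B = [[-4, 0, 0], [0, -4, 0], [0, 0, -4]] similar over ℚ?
No.

Both have characteristic polynomial (x + 4)^3, but the minimal polynomial of A is (x + 4)^2 while the minimal polynomial of B is x + 4. The minimal polynomial is a similarity invariant, so A and B are not similar.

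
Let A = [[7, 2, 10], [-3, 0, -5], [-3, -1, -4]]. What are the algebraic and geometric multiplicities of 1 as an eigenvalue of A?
The characteristic polynomial is (x - 1)^3, so the factor x - 1 appears with exponent 3: the algebraic multiplicity is 3.

rank(A - I) = 1, so the eigenspace has dimension 3 - 1 = 2: the geometric multiplicity is 2.

Since 2 < 3, A is not diagonalizable.

algebraic multiplicity 3, geometric multiplicity 2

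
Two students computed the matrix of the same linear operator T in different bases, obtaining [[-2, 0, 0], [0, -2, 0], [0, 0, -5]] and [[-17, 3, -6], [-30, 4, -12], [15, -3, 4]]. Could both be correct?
Yes.

Two matrices over a field are similar if and only if they have the same invariant factors.

Both A and B have characteristic polynomial (x + 2)^2(x + 5) and minimal polynomial (x + 2)(x + 5). Computing further, both have invariant factors x + 2, (x + 2)(x + 5). Hence A and B are similar.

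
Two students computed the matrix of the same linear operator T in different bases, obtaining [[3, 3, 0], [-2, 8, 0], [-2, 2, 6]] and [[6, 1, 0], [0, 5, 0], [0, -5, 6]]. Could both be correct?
Two matrices over a field are similar if and only if they have the same invariant factors.

Both A and B have characteristic polynomial (x - 6)^2(x - 5) and minimal polynomial (x - 6)(x - 5). Computing further, both have invariant factors x - 6, (x - 6)(x - 5). Hence A and B are similar.

Yes.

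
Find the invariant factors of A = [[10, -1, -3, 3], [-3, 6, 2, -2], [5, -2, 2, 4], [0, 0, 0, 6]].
The Jordan structure of A has elementary divisors (x - 6)^3, (x - 6). Arranging the block sizes at each eigenvalue in decreasing order and taking row products gives the invariant factors.

Invariant factors (smallest first, each dividing the next): x - 6, (x - 6)^3.

Check: the last factor (x - 6)^3 is the minimal polynomial, and the product (x - 6)^4 is the characteristic polynomial.

x - 6, (x - 6)^3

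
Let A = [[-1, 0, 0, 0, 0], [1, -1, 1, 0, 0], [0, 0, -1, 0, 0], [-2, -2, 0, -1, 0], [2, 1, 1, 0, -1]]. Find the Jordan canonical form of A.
J = [[-1, 1, 0, 0, 0], [0, -1, 1, 0, 0], [0, 0, -1, 0, 0], [0, 0, 0, -1, 0], [0, 0, 0, 0, -1]]

The characteristic polynomial is det(xI - A) = (x + 1)^5, so the eigenvalues are -1 (algebraic multiplicity 5).

For λ = -1: rank(A + I) = 2, rank((A + I)^2) = 1, rank((A + I)^3) = 0. The eigenspace has dimension 5 - 2 = 3, so there are 3 Jordan blocks; the rank sequence gives block sizes [3, 1, 1].

Assembling the blocks gives the Jordan form J above.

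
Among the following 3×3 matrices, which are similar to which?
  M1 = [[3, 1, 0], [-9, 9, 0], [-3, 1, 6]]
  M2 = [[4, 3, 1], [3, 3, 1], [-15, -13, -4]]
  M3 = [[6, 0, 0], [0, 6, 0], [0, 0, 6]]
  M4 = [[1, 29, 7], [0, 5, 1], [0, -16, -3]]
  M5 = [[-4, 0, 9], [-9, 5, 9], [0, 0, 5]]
4 classes: {M1}, {M2, M4}, {M3}, {M5}

Characteristic polynomials: χ_{M1} = (x - 6)^3, χ_{M2} = (x - 1)^3, χ_{M3} = (x - 6)^3, χ_{M4} = (x - 1)^3, χ_{M5} = (x - 5)^2(x + 4).

{M1}: invariant factors x - 6, (x - 6)^2.

{M2, M4}: invariant factors (x - 1)^3.

{M3}: invariant factors x - 6, x - 6, x - 6.

{M5}: invariant factors x - 5, (x - 5)(x + 4).

Matrices are similar if and only if their invariant-factor lists agree; the partition into similarity classes is {M1}, {M2, M4}, {M3}, {M5}.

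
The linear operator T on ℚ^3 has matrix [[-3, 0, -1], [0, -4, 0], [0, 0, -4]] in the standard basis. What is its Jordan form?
The characteristic polynomial is det(xI - A) = (x + 3)(x + 4)^2, so the eigenvalues are -4 (algebraic multiplicity 2), -3 (algebraic multiplicity 1).

For λ = -4: rank(A + 4I) = 1. The eigenspace has dimension 3 - 1 = 2, so there are 2 Jordan blocks; the rank sequence gives block sizes [1, 1].

For λ = -3: algebraic multiplicity 1 gives one 1×1 block.

Assembling the blocks gives the Jordan form J above.

J = [[-4, 0, 0], [0, -4, 0], [0, 0, -3]]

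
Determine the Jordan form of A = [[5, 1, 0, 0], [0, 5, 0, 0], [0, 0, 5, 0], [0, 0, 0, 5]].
The characteristic polynomial is det(xI - A) = (x - 5)^4, so the eigenvalues are 5 (algebraic multiplicity 4).

For λ = 5: rank(A - 5I) = 1, rank((A - 5I)^2) = 0. The eigenspace has dimension 4 - 1 = 3, so there are 3 Jordan blocks; the rank sequence gives block sizes [2, 1, 1].

Assembling the blocks gives the Jordan form J above.

J = [[5, 1, 0, 0], [0, 5, 0, 0], [0, 0, 5, 0], [0, 0, 0, 5]]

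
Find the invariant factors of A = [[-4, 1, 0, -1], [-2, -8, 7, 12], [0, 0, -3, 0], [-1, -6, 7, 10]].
The Jordan structure of A has elementary divisors (x + 3)^2, (x + 3), (x - 4). Arranging the block sizes at each eigenvalue in decreasing order and taking row products gives the invariant factors.

Invariant factors (smallest first, each dividing the next): x + 3, (x - 4)(x + 3)^2.

Check: the last factor (x - 4)(x + 3)^2 is the minimal polynomial, and the product (x - 4)(x + 3)^3 is the characteristic polynomial.

x + 3, (x - 4)(x + 3)^2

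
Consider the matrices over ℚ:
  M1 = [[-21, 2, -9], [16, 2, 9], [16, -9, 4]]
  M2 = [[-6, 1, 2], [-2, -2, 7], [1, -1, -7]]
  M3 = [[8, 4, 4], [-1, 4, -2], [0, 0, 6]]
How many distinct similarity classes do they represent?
2 classes: {M1, M2}, {M3}

Characteristic polynomials: χ_{M1} = (x + 5)^3, χ_{M2} = (x + 5)^3, χ_{M3} = (x - 6)^3.

{M1, M2}: invariant factors (x + 5)^3.

{M3}: invariant factors x - 6, (x - 6)^2.

Matrices are similar if and only if their invariant-factor lists agree; the partition into similarity classes is {M1, M2}, {M3}.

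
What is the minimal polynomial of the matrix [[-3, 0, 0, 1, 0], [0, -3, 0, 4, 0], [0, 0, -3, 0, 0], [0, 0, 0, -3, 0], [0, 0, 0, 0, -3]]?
m_A(x) = (x + 3)^2

The characteristic polynomial factors as (x + 3)^5. The minimal polynomial is ∏(x - λ)^{k_λ} where k_λ is the size of the largest Jordan block at λ.

For λ = -3: rank(A + 3I) = 1, and the largest Jordan block has size 2 (the smallest k with rank((A + 3I)^k) = rank((A + 3I)^(k+1))).

So m_A(x) = (x + 3)^2.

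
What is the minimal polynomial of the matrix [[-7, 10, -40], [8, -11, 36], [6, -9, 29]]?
The characteristic polynomial factors as (x - 5)(x - 3)^2. The minimal polynomial is ∏(x - λ)^{k_λ} where k_λ is the size of the largest Jordan block at λ.

For λ = 3: rank(A - 3I) = 2, and the largest Jordan block has size 2 (the smallest k with rank((A - 3I)^k) = rank((A - 3I)^(k+1))).
For λ = 5: rank(A - 5I) = 2, and the largest Jordan block has size 1 (the smallest k with rank((A - 5I)^k) = rank((A - 5I)^(k+1))).

So m_A(x) = (x - 5)(x - 3)^2.

m_A(x) = (x - 5)(x - 3)^2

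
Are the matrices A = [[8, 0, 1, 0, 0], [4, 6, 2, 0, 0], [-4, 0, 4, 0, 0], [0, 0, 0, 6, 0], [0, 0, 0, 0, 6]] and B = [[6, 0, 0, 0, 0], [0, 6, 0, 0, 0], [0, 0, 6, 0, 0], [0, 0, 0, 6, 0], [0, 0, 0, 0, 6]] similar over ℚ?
Both have characteristic polynomial (x - 6)^5, but the minimal polynomial of A is (x - 6)^2 while the minimal polynomial of B is x - 6. The minimal polynomial is a similarity invariant, so A and B are not similar.

No.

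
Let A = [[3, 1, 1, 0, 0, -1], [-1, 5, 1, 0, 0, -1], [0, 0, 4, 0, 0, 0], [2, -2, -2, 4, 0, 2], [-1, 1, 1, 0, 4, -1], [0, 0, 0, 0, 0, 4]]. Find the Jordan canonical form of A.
The characteristic polynomial is det(xI - A) = (x - 4)^6, so the eigenvalues are 4 (algebraic multiplicity 6).

For λ = 4: rank(A - 4I) = 1, rank((A - 4I)^2) = 0. The eigenspace has dimension 6 - 1 = 5, so there are 5 Jordan blocks; the rank sequence gives block sizes [2, 1, 1, 1, 1].

Assembling the blocks gives the Jordan form J above.

J = [[4, 1, 0, 0, 0, 0], [0, 4, 0, 0, 0, 0], [0, 0, 4, 0, 0, 0], [0, 0, 0, 4, 0, 0], [0, 0, 0, 0, 4, 0], [0, 0, 0, 0, 0, 4]]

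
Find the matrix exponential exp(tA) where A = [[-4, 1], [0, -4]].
e^{tA} = [[e^{-4*t}, t*e^{-4*t}], [0, e^{-4*t}]]

A has Jordan form J = [[-4, 1], [0, -4]] with A = PJP^{-1}, so e^{tA} = P e^{tJ} P^{-1}.

For a Jordan block J_k(λ), e^{tJ_k(λ)} = e^{λt} · (I + tN + t^2 N^2/2! + ... + t^{k-1} N^{k-1}/(k-1)!) where N is the nilpotent superdiagonal part.

Assembling the blocks and conjugating back gives the entries of e^{tA} as shown above.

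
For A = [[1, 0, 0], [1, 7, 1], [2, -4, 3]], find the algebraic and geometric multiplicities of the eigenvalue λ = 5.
algebraic multiplicity 2, geometric multiplicity 1

The characteristic polynomial is (x - 5)^2(x - 1), so the factor x - 5 appears with exponent 2: the algebraic multiplicity is 2.

rank(A - 5I) = 2, so the eigenspace has dimension 3 - 2 = 1: the geometric multiplicity is 1.

Since 1 < 2, A is not diagonalizable.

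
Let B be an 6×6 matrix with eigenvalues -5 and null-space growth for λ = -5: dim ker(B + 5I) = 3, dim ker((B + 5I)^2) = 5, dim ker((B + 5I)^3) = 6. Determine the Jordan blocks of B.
λ = -5: successive nullity increments [3, 2, 1] count blocks of size ≥ k; block sizes are [3, 2, 1].

Jordan blocks: (-5, 3), (-5, 2), (-5, 1)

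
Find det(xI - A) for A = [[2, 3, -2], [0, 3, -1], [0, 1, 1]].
χ_A(x) = (x - 2)^3

xI - A = [[x - 2, -3, 2], [0, x - 3, 1], [0, -1, x - 1]].

Expanding det(xI - A) along the first row:
det(xI - A) = + (x - 2)·det([[x - 3, 1], [-1, x - 1]]) - (-3)·det([[0, 1], [0, x - 1]]) + (2)·det([[0, x - 3], [0, -1]]).

Evaluating gives χ_A(x) = x^3 - 6x^2 + 12x - 8 = (x - 2)^3.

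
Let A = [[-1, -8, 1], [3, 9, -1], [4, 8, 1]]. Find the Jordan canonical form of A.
J = [[3, 1, 0], [0, 3, 1], [0, 0, 3]]

The characteristic polynomial is det(xI - A) = (x - 3)^3, so the eigenvalues are 3 (algebraic multiplicity 3).

For λ = 3: rank(A - 3I) = 2, rank((A - 3I)^2) = 1, rank((A - 3I)^3) = 0. The eigenspace has dimension 3 - 2 = 1, so there is 1 Jordan block; the rank sequence gives block sizes [3].

Assembling the blocks gives the Jordan form J above.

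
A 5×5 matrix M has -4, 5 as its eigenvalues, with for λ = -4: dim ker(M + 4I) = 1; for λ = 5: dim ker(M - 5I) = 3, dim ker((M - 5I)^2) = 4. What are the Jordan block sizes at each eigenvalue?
Jordan blocks: (-4, 1), (5, 2), (5, 1), (5, 1)

λ = -4: successive nullity increments [1] count blocks of size ≥ k; block sizes are [1].
λ = 5: successive nullity increments [3, 1] count blocks of size ≥ k; block sizes are [2, 1, 1].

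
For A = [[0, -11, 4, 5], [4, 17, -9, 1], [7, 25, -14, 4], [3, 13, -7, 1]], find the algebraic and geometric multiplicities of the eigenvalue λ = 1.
The characteristic polynomial is (x - 1)^4, so the factor x - 1 appears with exponent 4: the algebraic multiplicity is 4.

rank(A - I) = 2, so the eigenspace has dimension 4 - 2 = 2: the geometric multiplicity is 2.

Since 2 < 4, A is not diagonalizable.

algebraic multiplicity 4, geometric multiplicity 2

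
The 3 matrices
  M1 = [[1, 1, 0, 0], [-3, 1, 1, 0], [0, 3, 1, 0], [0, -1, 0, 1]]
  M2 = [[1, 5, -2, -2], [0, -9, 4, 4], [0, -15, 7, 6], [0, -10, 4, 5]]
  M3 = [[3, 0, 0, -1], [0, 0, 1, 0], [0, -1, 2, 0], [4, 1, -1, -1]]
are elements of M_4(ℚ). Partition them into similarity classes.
2 classes: {M1, M3}, {M2}

Characteristic polynomials: χ_{M1} = (x - 1)^4, χ_{M2} = (x - 1)^4, χ_{M3} = (x - 1)^4.

{M1, M3}: invariant factors x - 1, (x - 1)^3.

{M2}: invariant factors x - 1, x - 1, (x - 1)^2.

Matrices are similar if and only if their invariant-factor lists agree; the partition into similarity classes is {M1, M3}, {M2}.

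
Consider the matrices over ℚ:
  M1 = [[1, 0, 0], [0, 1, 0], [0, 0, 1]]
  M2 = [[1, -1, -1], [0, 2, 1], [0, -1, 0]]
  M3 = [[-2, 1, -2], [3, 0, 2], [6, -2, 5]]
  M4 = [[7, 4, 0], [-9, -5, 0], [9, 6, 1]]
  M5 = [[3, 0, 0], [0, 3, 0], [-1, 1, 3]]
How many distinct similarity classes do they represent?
3 classes: {M1}, {M2, M3, M4}, {M5}

Characteristic polynomials: χ_{M1} = (x - 1)^3, χ_{M2} = (x - 1)^3, χ_{M3} = (x - 1)^3, χ_{M4} = (x - 1)^3, χ_{M5} = (x - 3)^3.

{M1}: invariant factors x - 1, x - 1, x - 1.

{M2, M3, M4}: invariant factors x - 1, (x - 1)^2.

{M5}: invariant factors x - 3, (x - 3)^2.

Matrices are similar if and only if their invariant-factor lists agree; the partition into similarity classes is {M1}, {M2, M3, M4}, {M5}.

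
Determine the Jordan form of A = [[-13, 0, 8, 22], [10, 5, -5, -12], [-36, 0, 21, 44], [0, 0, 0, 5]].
The characteristic polynomial is det(xI - A) = (x - 5)^3(x - 3), so the eigenvalues are 3 (algebraic multiplicity 1), 5 (algebraic multiplicity 3).

For λ = 3: algebraic multiplicity 1 gives one 1×1 block.

For λ = 5: rank(A - 5I) = 2, rank((A - 5I)^2) = 1. The eigenspace has dimension 4 - 2 = 2, so there are 2 Jordan blocks; the rank sequence gives block sizes [2, 1].

Assembling the blocks gives the Jordan form J above.

J = [[3, 0, 0, 0], [0, 5, 1, 0], [0, 0, 5, 0], [0, 0, 0, 5]]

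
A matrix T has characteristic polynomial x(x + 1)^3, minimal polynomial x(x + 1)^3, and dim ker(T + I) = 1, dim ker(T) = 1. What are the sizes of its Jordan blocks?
λ = -1: algebraic multiplicity 3 (exponent in χ_T), largest block size 3 (exponent in m_T), 1 block (geometric multiplicity). This forces block sizes [3].
λ = 0: algebraic multiplicity 1 (exponent in χ_T), largest block size 1 (exponent in m_T), 1 block (geometric multiplicity). This forces block sizes [1].

Jordan blocks: (-1, 3), (0, 1)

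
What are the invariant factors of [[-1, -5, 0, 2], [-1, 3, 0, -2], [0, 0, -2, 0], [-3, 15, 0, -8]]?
The Jordan structure of A has elementary divisors (x + 2)^2, (x + 2), (x + 2). Arranging the block sizes at each eigenvalue in decreasing order and taking row products gives the invariant factors.

Invariant factors (smallest first, each dividing the next): x + 2, x + 2, (x + 2)^2.

Check: the last factor (x + 2)^2 is the minimal polynomial, and the product (x + 2)^4 is the characteristic polynomial.

x + 2, x + 2, (x + 2)^2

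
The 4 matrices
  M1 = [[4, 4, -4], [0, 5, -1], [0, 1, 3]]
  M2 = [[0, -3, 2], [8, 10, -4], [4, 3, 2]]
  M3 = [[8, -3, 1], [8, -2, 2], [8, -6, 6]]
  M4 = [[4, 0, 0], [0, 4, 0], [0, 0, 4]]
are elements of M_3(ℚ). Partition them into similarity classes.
2 classes: {M1, M2, M3}, {M4}

Characteristic polynomials: χ_{M1} = (x - 4)^3, χ_{M2} = (x - 4)^3, χ_{M3} = (x - 4)^3, χ_{M4} = (x - 4)^3.

{M1, M2, M3}: invariant factors x - 4, (x - 4)^2.

{M4}: invariant factors x - 4, x - 4, x - 4.

Matrices are similar if and only if their invariant-factor lists agree; the partition into similarity classes is {M1, M2, M3}, {M4}.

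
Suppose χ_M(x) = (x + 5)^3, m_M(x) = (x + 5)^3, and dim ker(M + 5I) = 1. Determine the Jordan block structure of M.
λ = -5: algebraic multiplicity 3 (exponent in χ_M), largest block size 3 (exponent in m_M), 1 block (geometric multiplicity). This forces block sizes [3].

Jordan blocks: (-5, 3)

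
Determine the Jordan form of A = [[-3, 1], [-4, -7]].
The characteristic polynomial is det(xI - A) = (x + 5)^2, so the eigenvalues are -5 (algebraic multiplicity 2).

For λ = -5: rank(A + 5I) = 1, rank((A + 5I)^2) = 0. The eigenspace has dimension 2 - 1 = 1, so there is 1 Jordan block; the rank sequence gives block sizes [2].

Assembling the blocks gives the Jordan form J above.

J = [[-5, 1], [0, -5]]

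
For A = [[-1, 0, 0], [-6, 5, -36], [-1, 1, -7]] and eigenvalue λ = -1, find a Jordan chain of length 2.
v_1 = [[1, -6, -1]]^T, v_2 = [[0, -6, -1]]^T

We seek v_1 ∈ ker((A + I)^2) \ ker(A + I), then set v_{i+1} = (A + I) v_i.

One such chain is v_1 = [[1, -6, -1]]^T, v_2 = [[0, -6, -1]]^T. Check: (A + I) v_2 = [[0, 0, 0]]^T = 0.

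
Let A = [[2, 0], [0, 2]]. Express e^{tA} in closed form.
A has Jordan form J = [[2, 0], [0, 2]] with A = PJP^{-1}, so e^{tA} = P e^{tJ} P^{-1}.

For a Jordan block J_k(λ), e^{tJ_k(λ)} = e^{λt} · (I + tN + t^2 N^2/2! + ... + t^{k-1} N^{k-1}/(k-1)!) where N is the nilpotent superdiagonal part.

Assembling the blocks and conjugating back gives the entries of e^{tA} as shown above.

e^{tA} = [[e^{2*t}, 0], [0, e^{2*t}]]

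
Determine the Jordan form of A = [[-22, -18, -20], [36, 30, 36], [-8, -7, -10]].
J = [[-2, 0, 0], [0, 0, 1], [0, 0, 0]]

The characteristic polynomial is det(xI - A) = x^2(x + 2), so the eigenvalues are -2 (algebraic multiplicity 1), 0 (algebraic multiplicity 2).

For λ = -2: algebraic multiplicity 1 gives one 1×1 block.

For λ = 0: rank(A) = 2, rank(A^2) = 1. The eigenspace has dimension 3 - 2 = 1, so there is 1 Jordan block; the rank sequence gives block sizes [2].

Assembling the blocks gives the Jordan form J above.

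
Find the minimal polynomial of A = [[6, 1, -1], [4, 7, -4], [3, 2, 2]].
The characteristic polynomial factors as (x - 5)^3. The minimal polynomial is ∏(x - λ)^{k_λ} where k_λ is the size of the largest Jordan block at λ.

For λ = 5: rank(A - 5I) = 2, and the largest Jordan block has size 3 (the smallest k with rank((A - 5I)^k) = rank((A - 5I)^(k+1))).

So m_A(x) = (x - 5)^3.

m_A(x) = (x - 5)^3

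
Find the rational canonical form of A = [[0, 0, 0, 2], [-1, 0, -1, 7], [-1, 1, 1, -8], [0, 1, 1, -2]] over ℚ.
R = [[0, 0, 0, 2], [1, 0, 0, 2], [0, 1, 0, 0], [0, 0, 1, -1]]

The invariant factors of A (the non-unit diagonal entries of the Smith normal form of xI - A over ℚ[x]) are (x + 1)(x^3 - 2), each dividing the next. The characteristic polynomial is their product, (x + 1)(x^3 - 2).

The rational canonical form is the block-diagonal matrix of companion matrices C(f_i):
R = [[0, 0, 0, 2], [1, 0, 0, 2], [0, 1, 0, 0], [0, 0, 1, -1]].

Note the characteristic polynomial does not split into linear factors over ℚ, so A has no Jordan form over ℚ; the rational canonical form exists over any field.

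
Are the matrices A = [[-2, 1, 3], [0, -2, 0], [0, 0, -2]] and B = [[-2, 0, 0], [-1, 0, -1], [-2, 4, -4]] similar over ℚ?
Yes.

Two matrices over a field are similar if and only if they have the same invariant factors.

Both A and B have characteristic polynomial (x + 2)^3 and minimal polynomial (x + 2)^2. Computing further, both have invariant factors x + 2, (x + 2)^2. Hence A and B are similar.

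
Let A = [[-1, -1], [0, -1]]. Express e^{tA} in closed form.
A has Jordan form J = [[-1, 1], [0, -1]] with A = PJP^{-1}, so e^{tA} = P e^{tJ} P^{-1}.

For a Jordan block J_k(λ), e^{tJ_k(λ)} = e^{λt} · (I + tN + t^2 N^2/2! + ... + t^{k-1} N^{k-1}/(k-1)!) where N is the nilpotent superdiagonal part.

Assembling the blocks and conjugating back gives the entries of e^{tA} as shown above.

e^{tA} = [[e^{-t}, -t*e^{-t}], [0, e^{-t}]]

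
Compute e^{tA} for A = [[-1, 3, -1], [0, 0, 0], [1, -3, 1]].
e^{tA} = [[1 - t, 3*t, -t], [0, 1, 0], [t, -3*t, t + 1]]

A has Jordan form J = [[0, 1, 0], [0, 0, 0], [0, 0, 0]] with A = PJP^{-1}, so e^{tA} = P e^{tJ} P^{-1}.

For a Jordan block J_k(λ), e^{tJ_k(λ)} = e^{λt} · (I + tN + t^2 N^2/2! + ... + t^{k-1} N^{k-1}/(k-1)!) where N is the nilpotent superdiagonal part.

Assembling the blocks and conjugating back gives the entries of e^{tA} as shown above.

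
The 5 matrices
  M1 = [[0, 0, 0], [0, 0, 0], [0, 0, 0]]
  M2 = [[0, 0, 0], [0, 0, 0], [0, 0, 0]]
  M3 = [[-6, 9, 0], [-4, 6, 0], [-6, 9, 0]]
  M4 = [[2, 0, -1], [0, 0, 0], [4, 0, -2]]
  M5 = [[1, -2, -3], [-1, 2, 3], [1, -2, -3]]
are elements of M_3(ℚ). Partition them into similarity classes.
Characteristic polynomials: χ_{M1} = x^3, χ_{M2} = x^3, χ_{M3} = x^3, χ_{M4} = x^3, χ_{M5} = x^3.

{M1, M2}: invariant factors x, x, x.

{M3, M4, M5}: invariant factors x, x^2.

Matrices are similar if and only if their invariant-factor lists agree; the partition into similarity classes is {M1, M2}, {M3, M4, M5}.

2 classes: {M1, M2}, {M3, M4, M5}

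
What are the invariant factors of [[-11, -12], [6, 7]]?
(x - 1)(x + 5)

The Jordan structure of A has elementary divisors (x + 5), (x - 1). Arranging the block sizes at each eigenvalue in decreasing order and taking row products gives the invariant factors.

Invariant factors (smallest first, each dividing the next): (x - 1)(x + 5).

Check: the last factor (x - 1)(x + 5) is the minimal polynomial, and the product (x - 1)(x + 5) is the characteristic polynomial.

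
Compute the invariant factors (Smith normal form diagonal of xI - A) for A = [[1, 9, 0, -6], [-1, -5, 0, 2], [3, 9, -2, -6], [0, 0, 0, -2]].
The Jordan structure of A has elementary divisors (x + 2)^2, (x + 2), (x + 2). Arranging the block sizes at each eigenvalue in decreasing order and taking row products gives the invariant factors.

Invariant factors (smallest first, each dividing the next): x + 2, x + 2, (x + 2)^2.

Check: the last factor (x + 2)^2 is the minimal polynomial, and the product (x + 2)^4 is the characteristic polynomial.

x + 2, x + 2, (x + 2)^2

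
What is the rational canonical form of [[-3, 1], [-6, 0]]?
R = [[0, -6], [1, -3]]

The invariant factors of A (the non-unit diagonal entries of the Smith normal form of xI - A over ℚ[x]) are x^2 + 3x + 6, each dividing the next. The characteristic polynomial is their product, x^2 + 3x + 6.

The rational canonical form is the block-diagonal matrix of companion matrices C(f_i):
R = [[0, -6], [1, -3]].

Note the characteristic polynomial does not split into linear factors over ℚ, so A has no Jordan form over ℚ; the rational canonical form exists over any field.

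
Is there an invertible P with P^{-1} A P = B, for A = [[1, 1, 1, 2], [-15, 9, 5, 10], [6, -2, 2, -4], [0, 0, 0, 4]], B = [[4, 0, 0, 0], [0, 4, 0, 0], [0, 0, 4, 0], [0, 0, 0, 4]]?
Both have characteristic polynomial (x - 4)^4, but the minimal polynomial of A is (x - 4)^2 while the minimal polynomial of B is x - 4. The minimal polynomial is a similarity invariant, so A and B are not similar.

No.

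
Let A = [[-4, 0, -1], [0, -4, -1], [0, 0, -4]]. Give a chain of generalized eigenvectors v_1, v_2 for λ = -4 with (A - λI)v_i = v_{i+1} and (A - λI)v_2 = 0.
v_1 = [[2, 2, -1]]^T, v_2 = [[1, 1, 0]]^T

We seek v_1 ∈ ker((A + 4I)^2) \ ker(A + 4I), then set v_{i+1} = (A + 4I) v_i.

One such chain is v_1 = [[2, 2, -1]]^T, v_2 = [[1, 1, 0]]^T. Check: (A + 4I) v_2 = [[0, 0, 0]]^T = 0.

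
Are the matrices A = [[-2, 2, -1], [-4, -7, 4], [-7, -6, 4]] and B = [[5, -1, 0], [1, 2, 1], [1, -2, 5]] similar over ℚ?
trace(A) = -5 but trace(B) = 12. The trace is a similarity invariant, so A and B are not similar.

No.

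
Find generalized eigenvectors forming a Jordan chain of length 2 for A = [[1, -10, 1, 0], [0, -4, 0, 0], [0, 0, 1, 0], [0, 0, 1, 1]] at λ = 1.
We seek v_1 ∈ ker((A - I)^2) \ ker(A - I), then set v_{i+1} = (A - I) v_i.

One such chain is v_1 = [[0, 0, 1, 0]]^T, v_2 = [[1, 0, 0, 1]]^T. Check: (A - I) v_2 = [[0, 0, 0, 0]]^T = 0.

v_1 = [[0, 0, 1, 0]]^T, v_2 = [[1, 0, 0, 1]]^T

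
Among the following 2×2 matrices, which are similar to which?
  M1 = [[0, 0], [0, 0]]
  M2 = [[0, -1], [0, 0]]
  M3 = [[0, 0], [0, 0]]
Characteristic polynomials: χ_{M1} = x^2, χ_{M2} = x^2, χ_{M3} = x^2.

{M1, M3}: invariant factors x, x.

{M2}: invariant factors x^2.

Matrices are similar if and only if their invariant-factor lists agree; the partition into similarity classes is {M1, M3}, {M2}.

2 classes: {M1, M3}, {M2}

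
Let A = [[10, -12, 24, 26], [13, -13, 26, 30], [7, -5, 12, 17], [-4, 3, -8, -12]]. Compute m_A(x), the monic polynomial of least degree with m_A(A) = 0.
The characteristic polynomial factors as (x - 3)(x + 2)^3. The minimal polynomial is ∏(x - λ)^{k_λ} where k_λ is the size of the largest Jordan block at λ.

For λ = -2: rank(A + 2I) = 3, and the largest Jordan block has size 3 (the smallest k with rank((A + 2I)^k) = rank((A + 2I)^(k+1))).
For λ = 3: rank(A - 3I) = 3, and the largest Jordan block has size 1 (the smallest k with rank((A - 3I)^k) = rank((A - 3I)^(k+1))).

So m_A(x) = (x - 3)(x + 2)^3.

m_A(x) = (x - 3)(x + 2)^3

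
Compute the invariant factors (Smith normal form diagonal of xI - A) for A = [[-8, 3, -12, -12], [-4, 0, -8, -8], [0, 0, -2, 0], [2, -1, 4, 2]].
x + 2, x + 2, (x + 2)^2

The Jordan structure of A has elementary divisors (x + 2)^2, (x + 2), (x + 2). Arranging the block sizes at each eigenvalue in decreasing order and taking row products gives the invariant factors.

Invariant factors (smallest first, each dividing the next): x + 2, x + 2, (x + 2)^2.

Check: the last factor (x + 2)^2 is the minimal polynomial, and the product (x + 2)^4 is the characteristic polynomial.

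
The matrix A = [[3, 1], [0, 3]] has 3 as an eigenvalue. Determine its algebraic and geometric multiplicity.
algebraic multiplicity 2, geometric multiplicity 1

The characteristic polynomial is (x - 3)^2, so the factor x - 3 appears with exponent 2: the algebraic multiplicity is 2.

rank(A - 3I) = 1, so the eigenspace has dimension 2 - 1 = 1: the geometric multiplicity is 1.

Since 1 < 2, A is not diagonalizable.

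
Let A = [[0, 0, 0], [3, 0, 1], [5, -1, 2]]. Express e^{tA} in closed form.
A has Jordan form J = [[0, 0, 0], [0, 1, 1], [0, 0, 1]] with A = PJP^{-1}, so e^{tA} = P e^{tJ} P^{-1}.

For a Jordan block J_k(λ), e^{tJ_k(λ)} = e^{λt} · (I + tN + t^2 N^2/2! + ... + t^{k-1} N^{k-1}/(k-1)!) where N is the nilpotent superdiagonal part.

Assembling the blocks and conjugating back gives the entries of e^{tA} as shown above.

e^{tA} = [[1, 0, 0], [2*t*e^{t} + e^{t} - 1, (1 - t)*e^{t}, t*e^{t}], [2*t*e^{t} + 3*e^{t} - 3, -t*e^{t}, (t + 1)*e^{t}]]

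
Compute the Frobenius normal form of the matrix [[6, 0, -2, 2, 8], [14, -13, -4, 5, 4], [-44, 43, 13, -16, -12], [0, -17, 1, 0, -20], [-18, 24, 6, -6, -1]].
R = [[2, 0, 0, 0, 0], [0, 0, 0, 0, 8], [0, 1, 0, 0, 0], [0, 0, 1, 0, -4], [0, 0, 0, 1, 3]]

The invariant factors of A (the non-unit diagonal entries of the Smith normal form of xI - A over ℚ[x]) are x - 2, (x - 2)(x + 1)(x^2 - 2x + 4), each dividing the next. The characteristic polynomial is their product, (x - 2)^2(x + 1)(x^2 - 2x + 4).

The rational canonical form is the block-diagonal matrix of companion matrices C(f_i):
R = [[2, 0, 0, 0, 0], [0, 0, 0, 0, 8], [0, 1, 0, 0, 0], [0, 0, 1, 0, -4], [0, 0, 0, 1, 3]].

Note the characteristic polynomial does not split into linear factors over ℚ, so A has no Jordan form over ℚ; the rational canonical form exists over any field.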